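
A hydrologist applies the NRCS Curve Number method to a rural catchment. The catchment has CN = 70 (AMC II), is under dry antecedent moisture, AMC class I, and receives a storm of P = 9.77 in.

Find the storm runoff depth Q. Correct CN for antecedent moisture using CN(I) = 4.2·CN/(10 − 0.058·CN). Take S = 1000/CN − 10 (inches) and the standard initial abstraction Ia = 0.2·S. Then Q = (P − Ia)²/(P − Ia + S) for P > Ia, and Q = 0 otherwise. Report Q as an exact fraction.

CN(I) from CN(II)=70: (4.2·70)/(10 − 0.058·70) = 4900/99 ≈ 49.495
Retention S: 1000/CN − 10 with CN=49.495 → S = 500/49 ≈ 10.204 in
Ia = 0.2·(500/49) = 100/49 in ≈ 2.041 in
Excess rainfall: 9.770 − 2.041 = 7.729 in; P > Ia so Q > 0
Q: (37873/4900)² ÷ (87873/4900) = 1434364129/430577700 in (≈ 3.331 in)

Q = 1434364129/430577700 in ≈ 3.331 in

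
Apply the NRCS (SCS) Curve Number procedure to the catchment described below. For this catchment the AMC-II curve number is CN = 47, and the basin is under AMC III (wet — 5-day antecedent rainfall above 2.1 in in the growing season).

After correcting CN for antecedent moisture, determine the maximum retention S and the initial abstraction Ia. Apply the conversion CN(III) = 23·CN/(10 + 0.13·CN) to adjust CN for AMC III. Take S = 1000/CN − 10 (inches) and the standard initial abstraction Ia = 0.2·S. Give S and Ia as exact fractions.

S = 5300/1081 in ≈ 4.903 in; Ia = 1060/1081 in ≈ 0.981 in

CN(III) from CN(II)=47: (23·47)/(10 + 0.13·47) = 108100/1611 ≈ 67.101
Retention S: 1000/CN − 10 with CN=67.101 → S = 5300/1081 ≈ 4.903 in
Ia = 0.2·(5300/1081) = 1060/1081 in ≈ 0.981 in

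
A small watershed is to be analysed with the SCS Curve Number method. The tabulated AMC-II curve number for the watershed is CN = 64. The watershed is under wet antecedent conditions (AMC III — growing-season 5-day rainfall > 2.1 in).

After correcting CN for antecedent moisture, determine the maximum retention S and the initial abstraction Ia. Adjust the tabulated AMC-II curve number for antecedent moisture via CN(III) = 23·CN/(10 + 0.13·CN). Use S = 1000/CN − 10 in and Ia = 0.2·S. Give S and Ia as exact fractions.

S = 225/92 in ≈ 2.446 in; Ia = 45/92 in ≈ 0.489 in

Wet (AMC III): CN(III) = 23·64/(10 + 0.13·64) = 1472/(458/25) = 18400/229 ≈ 80.349
S = 1000/(18400/229) − 10 = 225/92 in ≈ 2.446 in
Ia = 0.2S: 0.2·2.446 = 0.489 in (exactly 45/92)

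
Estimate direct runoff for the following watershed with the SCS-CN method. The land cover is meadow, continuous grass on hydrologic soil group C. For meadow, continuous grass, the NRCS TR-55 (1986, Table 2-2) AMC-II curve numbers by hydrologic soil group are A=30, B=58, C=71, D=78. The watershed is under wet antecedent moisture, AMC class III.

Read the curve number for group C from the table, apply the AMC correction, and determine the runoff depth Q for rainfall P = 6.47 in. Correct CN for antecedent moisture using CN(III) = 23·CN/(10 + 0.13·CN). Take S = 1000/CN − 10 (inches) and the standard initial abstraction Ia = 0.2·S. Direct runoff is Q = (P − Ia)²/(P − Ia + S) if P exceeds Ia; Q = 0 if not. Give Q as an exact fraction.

NRCS table: meadow, continuous grass, soil group C → CN(II) = 71
Wet (AMC III): CN(III) = 23·71/(10 + 0.13·71) = 1633/(1923/100) = 163300/1923 ≈ 84.919
Retention S: 1000/CN − 10 with CN=84.919 → S = 2900/1633 ≈ 1.776 in
Ia = 0.2·(2900/1633) = 580/1633 in ≈ 0.355 in
P − Ia = 6.470 − 0.355 = 998551/163300 ≈ 6.115 in (> 0, runoff occurs)
Q = (998551/163300)²/((998551/163300) + 2900/1633) = (997104099601/26666890000)/(1288551/163300) = 997104099601/210420378300 in ≈ 4.739 in

Q = 997104099601/210420378300 in ≈ 4.739 in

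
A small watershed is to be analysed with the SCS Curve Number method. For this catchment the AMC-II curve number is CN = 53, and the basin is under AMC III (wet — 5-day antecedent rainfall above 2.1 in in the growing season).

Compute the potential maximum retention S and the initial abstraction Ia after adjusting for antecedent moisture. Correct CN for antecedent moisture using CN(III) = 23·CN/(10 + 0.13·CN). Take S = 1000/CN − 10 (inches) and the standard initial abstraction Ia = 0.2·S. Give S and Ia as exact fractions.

CN(III) from CN(II)=53: (23·53)/(10 + 0.13·53) = 121900/1689 ≈ 72.173
S = 1000/(121900/1689) − 10 = 4700/1219 in ≈ 3.856 in
Initial abstraction Ia = S/5 = (4700/1219)/5 = 940/1219 ≈ 0.771 in

S = 4700/1219 in ≈ 3.856 in; Ia = 940/1219 in ≈ 0.771 in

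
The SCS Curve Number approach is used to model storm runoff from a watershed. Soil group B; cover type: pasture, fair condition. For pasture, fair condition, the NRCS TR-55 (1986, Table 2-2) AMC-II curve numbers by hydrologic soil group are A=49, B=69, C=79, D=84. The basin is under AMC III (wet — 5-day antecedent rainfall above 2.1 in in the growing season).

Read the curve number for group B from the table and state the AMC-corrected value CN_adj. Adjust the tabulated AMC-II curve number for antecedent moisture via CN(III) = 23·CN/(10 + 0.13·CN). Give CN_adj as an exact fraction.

CN_adj = 158700/1897 ≈ 83.658

NRCS table: pasture, fair condition, soil group B → CN(II) = 69
CN(III) from CN(II)=69: (23·69)/(10 + 0.13·69) = 158700/1897 ≈ 83.658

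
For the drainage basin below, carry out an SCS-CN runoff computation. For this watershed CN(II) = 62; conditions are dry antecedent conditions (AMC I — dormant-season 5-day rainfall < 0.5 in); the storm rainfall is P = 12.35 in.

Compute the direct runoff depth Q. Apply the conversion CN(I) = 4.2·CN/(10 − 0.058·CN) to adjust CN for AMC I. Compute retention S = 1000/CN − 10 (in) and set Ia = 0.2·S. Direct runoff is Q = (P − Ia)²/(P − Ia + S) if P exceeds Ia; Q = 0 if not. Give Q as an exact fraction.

CN(I) from CN(II)=62: (4.2·62)/(10 − 0.058·62) = 65100/1601 ≈ 40.662
Max retention: S = 1000/(65100/1601) − 10 = 9500/651 in (≈ 14.593 in)
Ia = 0.2S: 0.2·14.593 = 2.919 in (exactly 1900/651)
Excess rainfall: 12.350 − 2.919 = 9.431 in; P > Ia so Q > 0
Runoff Q = (P−Ia)²/(P−Ia+S) = (9.431)²/(9.431+14.593) = 793637011/214348260 ≈ 3.703 in

Q = 793637011/214348260 in ≈ 3.703 in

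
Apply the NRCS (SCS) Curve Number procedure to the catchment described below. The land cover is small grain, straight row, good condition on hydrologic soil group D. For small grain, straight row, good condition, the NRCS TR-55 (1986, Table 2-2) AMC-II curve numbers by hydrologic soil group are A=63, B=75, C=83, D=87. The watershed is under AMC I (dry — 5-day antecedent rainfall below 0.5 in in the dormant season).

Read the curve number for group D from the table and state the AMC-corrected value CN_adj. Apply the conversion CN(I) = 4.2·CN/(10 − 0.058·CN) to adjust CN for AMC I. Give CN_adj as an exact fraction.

CN_adj = 182700/2477 ≈ 73.759

NRCS table: small grain, straight row, good condition, soil group D → CN(II) = 87
Adjust CN=87 to AMC I: 4.2·87/(10 − 0.058·87) → (1827/5) ÷ (2477/500) = 182700/2477 ≈ 73.759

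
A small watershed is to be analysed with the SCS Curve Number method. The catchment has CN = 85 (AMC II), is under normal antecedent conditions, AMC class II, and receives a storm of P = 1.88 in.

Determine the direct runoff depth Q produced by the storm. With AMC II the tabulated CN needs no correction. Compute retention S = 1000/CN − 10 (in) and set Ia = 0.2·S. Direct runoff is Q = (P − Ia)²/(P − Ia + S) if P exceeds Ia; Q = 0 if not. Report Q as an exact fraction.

CN(II) = 85; AMC II needs no correction.
S = 1000/85 − 10 = 30/17 in ≈ 1.765 in
Ia = 0.2S: 0.2·1.765 = 0.353 in (exactly 6/17)
Excess rainfall: 1.880 − 0.353 = 1.527 in; P > Ia so Q > 0
Q: (649/425)² ÷ (1399/425) = 421201/594575 in (≈ 0.708 in)

Q = 421201/594575 in ≈ 0.708 in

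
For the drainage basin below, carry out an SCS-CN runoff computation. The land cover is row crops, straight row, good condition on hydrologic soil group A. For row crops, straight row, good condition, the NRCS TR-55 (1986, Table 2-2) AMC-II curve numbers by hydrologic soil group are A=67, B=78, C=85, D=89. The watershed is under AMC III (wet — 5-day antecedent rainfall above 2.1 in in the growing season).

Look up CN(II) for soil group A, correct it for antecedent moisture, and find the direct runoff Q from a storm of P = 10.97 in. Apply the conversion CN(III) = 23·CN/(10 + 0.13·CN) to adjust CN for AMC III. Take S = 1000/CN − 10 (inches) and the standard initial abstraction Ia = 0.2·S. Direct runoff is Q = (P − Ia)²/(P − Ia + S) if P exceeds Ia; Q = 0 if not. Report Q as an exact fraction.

NRCS table: row crops, straight row, good condition, soil group A → CN(II) = 67
Adjust CN=67 to AMC III: 23·67/(10 + 0.13·67) → 1541 ÷ (1871/100) = 154100/1871 ≈ 82.362
Max retention: S = 1000/(154100/1871) − 10 = 3300/1541 in (≈ 2.141 in)
Ia = 0.2·(3300/1541) = 660/1541 in ≈ 0.428 in
Since P=10.970 > Ia=0.428: effective rainfall P−Ia = 1624477/154100 in
Q: (1624477/154100)² ÷ (1954477/154100) = 2638925523529/301184905700 in (≈ 8.762 in)

Q = 2638925523529/301184905700 in ≈ 8.762 in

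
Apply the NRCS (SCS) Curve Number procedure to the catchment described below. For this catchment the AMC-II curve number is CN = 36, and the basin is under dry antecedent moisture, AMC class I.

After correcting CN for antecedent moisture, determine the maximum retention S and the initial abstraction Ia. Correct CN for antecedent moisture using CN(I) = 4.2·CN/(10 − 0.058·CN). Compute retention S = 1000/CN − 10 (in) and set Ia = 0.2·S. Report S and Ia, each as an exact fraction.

S = 8000/189 in ≈ 42.328 in; Ia = 1600/189 in ≈ 8.466 in

CN(I) from CN(II)=36: (4.2·36)/(10 − 0.058·36) = 18900/989 ≈ 19.110
S = 1000/(18900/989) − 10 = 8000/189 in ≈ 42.328 in
Ia = 0.2S: 0.2·42.328 = 8.466 in (exactly 1600/189)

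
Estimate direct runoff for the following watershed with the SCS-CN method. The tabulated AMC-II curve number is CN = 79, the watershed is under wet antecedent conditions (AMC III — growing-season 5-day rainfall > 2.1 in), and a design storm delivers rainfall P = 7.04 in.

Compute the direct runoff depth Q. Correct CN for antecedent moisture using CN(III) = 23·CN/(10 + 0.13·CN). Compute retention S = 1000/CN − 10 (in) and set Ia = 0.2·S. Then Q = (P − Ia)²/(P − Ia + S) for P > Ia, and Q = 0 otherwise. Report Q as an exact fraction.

Q = 5978846329/1027150100 in ≈ 5.821 in

CN(III) from CN(II)=79: (23·79)/(10 + 0.13·79) = 181700/2027 ≈ 89.640
S = 1000/(181700/2027) − 10 = 2100/1817 in ≈ 1.156 in
Ia = 0.2S: 0.2·1.156 = 0.231 in (exactly 420/1817)
Excess rainfall: 7.040 − 0.231 = 6.809 in; P > Ia so Q > 0
Q = (309292/45425)²/((309292/45425) + 2100/1817) = (95661541264/2063430625)/(361792/45425) = 5978846329/1027150100 in ≈ 5.821 in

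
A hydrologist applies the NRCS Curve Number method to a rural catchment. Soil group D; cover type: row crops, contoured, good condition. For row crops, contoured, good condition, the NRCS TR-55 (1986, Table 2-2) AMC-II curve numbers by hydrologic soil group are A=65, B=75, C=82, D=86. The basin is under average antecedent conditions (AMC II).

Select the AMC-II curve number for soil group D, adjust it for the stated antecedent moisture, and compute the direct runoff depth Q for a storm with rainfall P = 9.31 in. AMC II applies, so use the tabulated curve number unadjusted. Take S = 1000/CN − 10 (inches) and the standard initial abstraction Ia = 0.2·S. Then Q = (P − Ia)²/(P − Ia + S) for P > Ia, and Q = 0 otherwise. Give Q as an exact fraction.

NRCS table: row crops, contoured, good condition, soil group D → CN(II) = 86
AMC II — tabulated CN = 86 applies directly.
S = 1000/86 − 10 = 70/43 in ≈ 1.628 in
Ia = 0.2·(70/43) = 14/43 in ≈ 0.326 in
Excess rainfall: 9.310 − 0.326 = 8.984 in; P > Ia so Q > 0
Runoff Q = (P−Ia)²/(P−Ia+S) = (8.984)²/(8.984+1.628) = 213215527/28031700 ≈ 7.606 in

Q = 213215527/28031700 in ≈ 7.606 in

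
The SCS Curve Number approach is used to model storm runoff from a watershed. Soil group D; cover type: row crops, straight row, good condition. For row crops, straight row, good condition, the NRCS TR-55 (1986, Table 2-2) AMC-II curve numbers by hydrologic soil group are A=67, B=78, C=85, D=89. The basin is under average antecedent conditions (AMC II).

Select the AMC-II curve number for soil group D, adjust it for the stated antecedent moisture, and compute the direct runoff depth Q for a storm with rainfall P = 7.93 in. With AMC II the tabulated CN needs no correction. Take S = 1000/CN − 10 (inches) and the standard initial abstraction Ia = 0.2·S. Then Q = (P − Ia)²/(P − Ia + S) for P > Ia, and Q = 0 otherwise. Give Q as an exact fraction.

Q = 4675414129/706455300 in ≈ 6.618 in

NRCS table: row crops, straight row, good condition, soil group D → CN(II) = 89
AMC II — tabulated CN = 89 applies directly.
Max retention: S = 1000/89 − 10 = 110/89 in (≈ 1.236 in)
Ia = 0.2·(110/89) = 22/89 in ≈ 0.247 in
Since P=7.930 > Ia=0.247: effective rainfall P−Ia = 68377/8900 in
Runoff Q = (P−Ia)²/(P−Ia+S) = (7.683)²/(7.683+1.236) = 4675414129/706455300 ≈ 6.618 in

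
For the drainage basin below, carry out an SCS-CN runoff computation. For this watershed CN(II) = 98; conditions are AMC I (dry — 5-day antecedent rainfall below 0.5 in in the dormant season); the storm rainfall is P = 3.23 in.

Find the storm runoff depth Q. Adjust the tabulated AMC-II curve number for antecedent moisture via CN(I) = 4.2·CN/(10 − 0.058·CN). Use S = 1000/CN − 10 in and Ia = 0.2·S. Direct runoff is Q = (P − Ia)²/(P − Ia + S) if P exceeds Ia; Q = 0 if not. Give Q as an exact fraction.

Q = 103920482689/38316564300 in ≈ 2.712 in

Adjust CN=98 to AMC I: 4.2·98/(10 − 0.058·98) → (2058/5) ÷ (1079/250) = 102900/1079 ≈ 95.366
Retention S: 1000/CN − 10 with CN=95.366 → S = 500/1029 ≈ 0.486 in
Initial abstraction Ia = S/5 = (500/1029)/5 = 100/1029 ≈ 0.097 in
Excess rainfall: 3.230 − 0.097 = 3.133 in; P > Ia so Q > 0
Q = (322367/102900)²/((322367/102900) + 500/1029) = (103920482689/10588410000)/(372367/102900) = 103920482689/38316564300 in ≈ 2.712 in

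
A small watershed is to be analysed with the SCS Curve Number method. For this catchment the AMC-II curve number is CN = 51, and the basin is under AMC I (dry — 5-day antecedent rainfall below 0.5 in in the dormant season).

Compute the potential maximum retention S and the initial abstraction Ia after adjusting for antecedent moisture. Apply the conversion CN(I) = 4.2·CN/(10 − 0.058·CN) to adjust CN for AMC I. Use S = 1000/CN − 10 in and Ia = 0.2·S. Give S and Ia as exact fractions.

Adjust CN=51 to AMC I: 4.2·51/(10 − 0.058·51) → (1071/5) ÷ (3521/500) = 15300/503 ≈ 30.417
S = 1000/(15300/503) − 10 = 3500/153 in ≈ 22.876 in
Ia = 0.2S: 0.2·22.876 = 4.575 in (exactly 700/153)

S = 3500/153 in ≈ 22.876 in; Ia = 700/153 in ≈ 4.575 in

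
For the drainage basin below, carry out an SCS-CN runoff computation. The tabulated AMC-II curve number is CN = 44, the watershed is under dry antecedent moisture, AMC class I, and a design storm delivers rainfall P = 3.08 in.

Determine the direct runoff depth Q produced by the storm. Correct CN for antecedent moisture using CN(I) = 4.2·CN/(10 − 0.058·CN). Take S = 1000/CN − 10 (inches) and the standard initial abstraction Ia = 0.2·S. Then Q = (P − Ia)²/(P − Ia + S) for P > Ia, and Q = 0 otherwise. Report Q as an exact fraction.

CN(I) from CN(II)=44: (4.2·44)/(10 − 0.058·44) = 3300/133 ≈ 24.812
Retention S: 1000/CN − 10 with CN=24.812 → S = 1000/33 ≈ 30.303 in
Ia = 0.2S: 0.2·30.303 = 6.061 in (exactly 200/33)
P = 3.080 ≤ Ia = 6.061 in: entire storm abstracted, Q = 0.

Q = 0 in ≈ 0.000 in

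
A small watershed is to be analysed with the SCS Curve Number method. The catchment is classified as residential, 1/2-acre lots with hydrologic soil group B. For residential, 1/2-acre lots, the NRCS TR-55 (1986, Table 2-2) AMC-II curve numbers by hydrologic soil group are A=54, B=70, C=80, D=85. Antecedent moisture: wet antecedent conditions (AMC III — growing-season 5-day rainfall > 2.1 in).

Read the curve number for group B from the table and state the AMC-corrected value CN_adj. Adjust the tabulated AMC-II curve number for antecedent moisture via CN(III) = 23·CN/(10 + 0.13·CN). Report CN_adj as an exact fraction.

CN_adj = 16100/191 ≈ 84.293

NRCS table: residential, 1/2-acre lots, soil group B → CN(II) = 70
Wet (AMC III): CN(III) = 23·70/(10 + 0.13·70) = 1610/(191/10) = 16100/191 ≈ 84.293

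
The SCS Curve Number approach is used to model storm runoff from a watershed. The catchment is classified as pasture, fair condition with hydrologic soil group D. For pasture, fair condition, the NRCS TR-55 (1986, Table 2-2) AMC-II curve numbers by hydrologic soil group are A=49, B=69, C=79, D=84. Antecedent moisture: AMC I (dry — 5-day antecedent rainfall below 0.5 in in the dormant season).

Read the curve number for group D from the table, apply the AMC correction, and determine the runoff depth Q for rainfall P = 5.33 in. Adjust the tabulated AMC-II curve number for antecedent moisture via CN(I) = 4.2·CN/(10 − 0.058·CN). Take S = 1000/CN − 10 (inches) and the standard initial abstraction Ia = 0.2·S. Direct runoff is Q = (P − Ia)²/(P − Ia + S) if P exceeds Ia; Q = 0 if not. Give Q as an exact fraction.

Q = 38045672809/17421837300 in ≈ 2.184 in

NRCS table: pasture, fair condition, soil group D → CN(II) = 84
Dry (AMC I): CN(I) = 4.2·84/(10 − 0.058·84) = (1764/5)/(641/125) = 44100/641 ≈ 68.799
S = 1000/(44100/641) − 10 = 2000/441 in ≈ 4.535 in
Ia = 0.2S: 0.2·4.535 = 0.907 in (exactly 400/441)
Since P=5.330 > Ia=0.907: effective rainfall P−Ia = 195053/44100 in
Runoff Q = (P−Ia)²/(P−Ia+S) = (4.423)²/(4.423+4.535) = 38045672809/17421837300 ≈ 2.184 in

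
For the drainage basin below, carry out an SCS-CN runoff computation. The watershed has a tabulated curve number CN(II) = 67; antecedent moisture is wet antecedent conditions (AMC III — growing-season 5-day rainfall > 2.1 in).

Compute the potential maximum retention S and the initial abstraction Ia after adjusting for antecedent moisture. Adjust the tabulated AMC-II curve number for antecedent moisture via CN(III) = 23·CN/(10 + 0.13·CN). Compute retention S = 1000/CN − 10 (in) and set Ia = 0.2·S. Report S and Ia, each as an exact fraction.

Adjust CN=67 to AMC III: 23·67/(10 + 0.13·67) → 1541 ÷ (1871/100) = 154100/1871 ≈ 82.362
S = 1000/(154100/1871) − 10 = 3300/1541 in ≈ 2.141 in
Ia = 0.2S: 0.2·2.141 = 0.428 in (exactly 660/1541)

S = 3300/1541 in ≈ 2.141 in; Ia = 660/1541 in ≈ 0.428 in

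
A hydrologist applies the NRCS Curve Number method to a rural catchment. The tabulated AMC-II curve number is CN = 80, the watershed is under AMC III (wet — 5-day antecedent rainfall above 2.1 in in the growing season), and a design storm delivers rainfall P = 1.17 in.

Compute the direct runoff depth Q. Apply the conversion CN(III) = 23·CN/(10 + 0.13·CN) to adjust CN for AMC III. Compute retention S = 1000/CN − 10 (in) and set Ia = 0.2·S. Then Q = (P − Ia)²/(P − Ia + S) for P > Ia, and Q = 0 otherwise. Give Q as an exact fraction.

Adjust CN=80 to AMC III: 23·80/(10 + 0.13·80) → 1840 ÷ (102/5) = 4600/51 ≈ 90.196
Max retention: S = 1000/(4600/51) − 10 = 25/23 in (≈ 1.087 in)
Initial abstraction Ia = S/5 = (25/23)/5 = 5/23 ≈ 0.217 in
Excess rainfall: 1.170 − 0.217 = 0.953 in; P > Ia so Q > 0
Runoff Q = (P−Ia)²/(P−Ia+S) = (0.953)²/(0.953+1.087) = 4800481/10789300 ≈ 0.445 in

Q = 4800481/10789300 in ≈ 0.445 in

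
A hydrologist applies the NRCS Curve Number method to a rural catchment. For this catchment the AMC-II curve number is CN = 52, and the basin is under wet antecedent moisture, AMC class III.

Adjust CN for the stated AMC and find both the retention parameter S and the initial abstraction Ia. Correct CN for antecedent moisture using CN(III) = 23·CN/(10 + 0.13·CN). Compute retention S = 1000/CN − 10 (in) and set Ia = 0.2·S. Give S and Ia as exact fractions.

S = 1200/299 in ≈ 4.013 in; Ia = 240/299 in ≈ 0.803 in

Adjust CN=52 to AMC III: 23·52/(10 + 0.13·52) → 1196 ÷ (419/25) = 29900/419 ≈ 71.360
S = 1000/(29900/419) − 10 = 1200/299 in ≈ 4.013 in
Ia = 0.2·(1200/299) = 240/299 in ≈ 0.803 in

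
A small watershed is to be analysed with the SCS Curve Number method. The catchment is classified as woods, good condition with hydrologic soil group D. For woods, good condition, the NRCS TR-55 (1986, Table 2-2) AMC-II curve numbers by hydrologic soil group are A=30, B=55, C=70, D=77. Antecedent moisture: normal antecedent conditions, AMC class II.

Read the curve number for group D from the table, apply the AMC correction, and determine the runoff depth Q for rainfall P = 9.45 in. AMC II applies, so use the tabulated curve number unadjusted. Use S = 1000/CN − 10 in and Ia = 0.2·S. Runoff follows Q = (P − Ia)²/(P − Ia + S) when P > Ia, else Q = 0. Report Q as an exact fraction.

NRCS table: woods, good condition, soil group D → CN(II) = 77
CN(II) = 77; AMC II needs no correction.
S = 1000/77 − 10 = 230/77 in ≈ 2.987 in
Initial abstraction Ia = S/5 = (230/77)/5 = 46/77 ≈ 0.597 in
Since P=9.450 > Ia=0.597: effective rainfall P−Ia = 13633/1540 in
Q = (13633/1540)²/((13633/1540) + 230/77) = (185858689/2371600)/(18233/1540) = 185858689/28078820 in ≈ 6.619 in

Q = 185858689/28078820 in ≈ 6.619 in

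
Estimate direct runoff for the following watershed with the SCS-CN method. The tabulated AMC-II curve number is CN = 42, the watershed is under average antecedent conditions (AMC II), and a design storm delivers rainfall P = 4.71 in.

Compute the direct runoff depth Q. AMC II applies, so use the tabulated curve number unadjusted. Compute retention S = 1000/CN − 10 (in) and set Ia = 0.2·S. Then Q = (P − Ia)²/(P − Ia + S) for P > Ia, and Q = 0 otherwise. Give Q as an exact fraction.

Average conditions: CN = 42 (no AMC adjustment).
S = 1000/42 − 10 = 290/21 in ≈ 13.810 in
Initial abstraction Ia = S/5 = (290/21)/5 = 58/21 ≈ 2.762 in
Since P=4.710 > Ia=2.762: effective rainfall P−Ia = 4091/2100 in
Q: (4091/2100)² ÷ (33091/2100) = 16736281/69491100 in (≈ 0.241 in)

Q = 16736281/69491100 in ≈ 0.241 in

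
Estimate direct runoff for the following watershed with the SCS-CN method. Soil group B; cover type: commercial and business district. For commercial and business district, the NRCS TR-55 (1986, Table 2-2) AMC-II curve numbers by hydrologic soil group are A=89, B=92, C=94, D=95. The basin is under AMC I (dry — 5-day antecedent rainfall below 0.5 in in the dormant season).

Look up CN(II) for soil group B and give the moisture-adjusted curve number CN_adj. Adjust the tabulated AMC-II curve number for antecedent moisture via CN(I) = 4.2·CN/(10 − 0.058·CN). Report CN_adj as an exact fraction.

CN_adj = 48300/583 ≈ 82.847

NRCS table: commercial and business district, soil group B → CN(II) = 92
CN(I) from CN(II)=92: (4.2·92)/(10 − 0.058·92) = 48300/583 ≈ 82.847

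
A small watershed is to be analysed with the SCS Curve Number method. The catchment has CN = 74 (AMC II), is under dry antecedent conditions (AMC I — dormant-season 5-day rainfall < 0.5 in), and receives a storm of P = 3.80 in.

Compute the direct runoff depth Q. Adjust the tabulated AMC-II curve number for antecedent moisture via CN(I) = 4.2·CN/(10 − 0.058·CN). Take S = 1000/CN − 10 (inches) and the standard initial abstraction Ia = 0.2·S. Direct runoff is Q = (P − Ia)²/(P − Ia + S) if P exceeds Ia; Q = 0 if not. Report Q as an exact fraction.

Q = 68277169/158364255 in ≈ 0.431 in

CN(I) from CN(II)=74: (4.2·74)/(10 − 0.058·74) = 77700/1427 ≈ 54.450
S = 1000/(77700/1427) − 10 = 6500/777 in ≈ 8.366 in
Ia = 0.2·(6500/777) = 1300/777 in ≈ 1.673 in
P − Ia = 3.800 − 1.673 = 8263/3885 ≈ 2.127 in (> 0, runoff occurs)
Q = (8263/3885)²/((8263/3885) + 6500/777) = (68277169/15093225)/(40763/3885) = 68277169/158364255 in ≈ 0.431 in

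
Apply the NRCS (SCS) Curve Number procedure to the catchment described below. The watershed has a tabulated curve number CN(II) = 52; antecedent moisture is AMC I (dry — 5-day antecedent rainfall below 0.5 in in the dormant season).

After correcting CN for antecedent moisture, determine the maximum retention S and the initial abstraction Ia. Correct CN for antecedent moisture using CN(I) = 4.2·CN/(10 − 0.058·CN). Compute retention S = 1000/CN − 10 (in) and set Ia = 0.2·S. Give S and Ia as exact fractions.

S = 2000/91 in ≈ 21.978 in; Ia = 400/91 in ≈ 4.396 in

Dry (AMC I): CN(I) = 4.2·52/(10 − 0.058·52) = (1092/5)/(873/125) = 9100/291 ≈ 31.271
Retention S: 1000/CN − 10 with CN=31.271 → S = 2000/91 ≈ 21.978 in
Ia = 0.2·(2000/91) = 400/91 in ≈ 4.396 in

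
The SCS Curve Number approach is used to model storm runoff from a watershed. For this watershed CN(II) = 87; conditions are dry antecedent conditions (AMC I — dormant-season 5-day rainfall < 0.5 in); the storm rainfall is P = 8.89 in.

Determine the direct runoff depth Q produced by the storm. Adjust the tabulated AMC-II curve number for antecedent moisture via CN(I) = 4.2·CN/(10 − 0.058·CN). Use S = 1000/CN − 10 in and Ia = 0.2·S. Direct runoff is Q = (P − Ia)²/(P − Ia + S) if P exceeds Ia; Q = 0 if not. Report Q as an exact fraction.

Q = 2232642605209/391745888100 in ≈ 5.699 in

CN(I) from CN(II)=87: (4.2·87)/(10 − 0.058·87) = 182700/2477 ≈ 73.759
Retention S: 1000/CN − 10 with CN=73.759 → S = 6500/1827 ≈ 3.558 in
Ia = 0.2S: 0.2·3.558 = 0.712 in (exactly 1300/1827)
Excess rainfall: 8.890 − 0.712 = 8.178 in; P > Ia so Q > 0
Q = (1494203/182700)²/((1494203/182700) + 6500/1827) = (2232642605209/33379290000)/(2144203/182700) = 2232642605209/391745888100 in ≈ 5.699 in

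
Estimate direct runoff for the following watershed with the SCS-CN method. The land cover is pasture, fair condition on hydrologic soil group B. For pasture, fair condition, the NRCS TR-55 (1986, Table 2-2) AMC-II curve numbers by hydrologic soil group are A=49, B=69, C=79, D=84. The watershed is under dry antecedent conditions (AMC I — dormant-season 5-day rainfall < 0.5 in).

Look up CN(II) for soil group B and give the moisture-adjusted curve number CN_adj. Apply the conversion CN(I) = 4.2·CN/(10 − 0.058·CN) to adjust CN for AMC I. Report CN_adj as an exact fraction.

CN_adj = 144900/2999 ≈ 48.316

NRCS table: pasture, fair condition, soil group B → CN(II) = 69
CN(I) from CN(II)=69: (4.2·69)/(10 − 0.058·69) = 144900/2999 ≈ 48.316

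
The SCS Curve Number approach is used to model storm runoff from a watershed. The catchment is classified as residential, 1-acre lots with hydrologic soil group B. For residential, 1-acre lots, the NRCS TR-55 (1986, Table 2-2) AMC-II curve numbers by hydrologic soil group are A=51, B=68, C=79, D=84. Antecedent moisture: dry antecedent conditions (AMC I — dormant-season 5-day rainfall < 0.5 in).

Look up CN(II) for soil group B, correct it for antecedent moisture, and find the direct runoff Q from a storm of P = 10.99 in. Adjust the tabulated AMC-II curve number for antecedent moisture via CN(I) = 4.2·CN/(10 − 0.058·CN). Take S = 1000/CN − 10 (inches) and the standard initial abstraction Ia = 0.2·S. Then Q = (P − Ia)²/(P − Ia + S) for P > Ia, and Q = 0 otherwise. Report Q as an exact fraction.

NRCS table: residential, 1-acre lots, soil group B → CN(II) = 68
Dry (AMC I): CN(I) = 4.2·68/(10 − 0.058·68) = (1428/5)/(757/125) = 35700/757 ≈ 47.160
S = 1000/(35700/757) − 10 = 4000/357 in ≈ 11.204 in
Ia = 0.2·(4000/357) = 800/357 in ≈ 2.241 in
Excess rainfall: 10.990 − 2.241 = 8.749 in; P > Ia so Q > 0
Q = (312343/35700)²/((312343/35700) + 4000/357) = (97558149649/1274490000)/(712343/35700) = 97558149649/25430645100 in ≈ 3.836 in

Q = 97558149649/25430645100 in ≈ 3.836 in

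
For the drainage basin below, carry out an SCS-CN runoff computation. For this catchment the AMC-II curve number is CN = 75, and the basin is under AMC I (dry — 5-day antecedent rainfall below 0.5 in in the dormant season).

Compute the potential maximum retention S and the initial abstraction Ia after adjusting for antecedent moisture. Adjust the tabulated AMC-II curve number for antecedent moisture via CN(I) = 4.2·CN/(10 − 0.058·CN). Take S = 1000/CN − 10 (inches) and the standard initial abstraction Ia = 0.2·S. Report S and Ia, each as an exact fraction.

S = 500/63 in ≈ 7.937 in; Ia = 100/63 in ≈ 1.587 in

Dry (AMC I): CN(I) = 4.2·75/(10 − 0.058·75) = 315/(113/20) = 6300/113 ≈ 55.752
Retention S: 1000/CN − 10 with CN=55.752 → S = 500/63 ≈ 7.937 in
Initial abstraction Ia = S/5 = (500/63)/5 = 100/63 ≈ 1.587 in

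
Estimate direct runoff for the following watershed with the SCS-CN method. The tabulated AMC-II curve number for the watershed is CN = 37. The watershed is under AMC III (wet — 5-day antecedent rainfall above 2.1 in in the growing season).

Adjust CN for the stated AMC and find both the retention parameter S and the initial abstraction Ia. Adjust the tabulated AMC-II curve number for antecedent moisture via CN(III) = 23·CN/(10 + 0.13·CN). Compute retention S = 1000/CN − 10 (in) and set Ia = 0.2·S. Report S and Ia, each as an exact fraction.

CN(III) from CN(II)=37: (23·37)/(10 + 0.13·37) = 85100/1481 ≈ 57.461
Max retention: S = 1000/(85100/1481) − 10 = 6300/851 in (≈ 7.403 in)
Ia = 0.2S: 0.2·7.403 = 1.481 in (exactly 1260/851)

S = 6300/851 in ≈ 7.403 in; Ia = 1260/851 in ≈ 1.481 in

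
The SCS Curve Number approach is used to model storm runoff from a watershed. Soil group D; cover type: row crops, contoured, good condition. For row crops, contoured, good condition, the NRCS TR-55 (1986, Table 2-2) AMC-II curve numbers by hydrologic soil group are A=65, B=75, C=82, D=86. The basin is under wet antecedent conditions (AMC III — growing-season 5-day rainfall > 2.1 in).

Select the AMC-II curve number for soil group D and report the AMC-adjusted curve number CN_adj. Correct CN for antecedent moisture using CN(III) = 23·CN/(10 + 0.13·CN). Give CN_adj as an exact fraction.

NRCS table: row crops, contoured, good condition, soil group D → CN(II) = 86
CN(III) from CN(II)=86: (23·86)/(10 + 0.13·86) = 98900/1059 ≈ 93.390

CN_adj = 98900/1059 ≈ 93.390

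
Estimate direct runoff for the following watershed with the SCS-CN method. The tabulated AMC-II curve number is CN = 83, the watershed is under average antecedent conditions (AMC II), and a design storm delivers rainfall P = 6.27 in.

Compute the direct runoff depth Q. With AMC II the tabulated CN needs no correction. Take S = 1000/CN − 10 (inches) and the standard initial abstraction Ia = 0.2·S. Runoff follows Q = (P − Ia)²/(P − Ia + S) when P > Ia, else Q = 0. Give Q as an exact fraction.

Q = 2365946881/544820300 in ≈ 4.343 in

CN(II) = 83; AMC II needs no correction.
S = 1000/83 − 10 = 170/83 in ≈ 2.048 in
Ia = 0.2·(170/83) = 34/83 in ≈ 0.410 in
Since P=6.270 > Ia=0.410: effective rainfall P−Ia = 48641/8300 in
Runoff Q = (P−Ia)²/(P−Ia+S) = (5.860)²/(5.860+2.048) = 2365946881/544820300 ≈ 4.343 in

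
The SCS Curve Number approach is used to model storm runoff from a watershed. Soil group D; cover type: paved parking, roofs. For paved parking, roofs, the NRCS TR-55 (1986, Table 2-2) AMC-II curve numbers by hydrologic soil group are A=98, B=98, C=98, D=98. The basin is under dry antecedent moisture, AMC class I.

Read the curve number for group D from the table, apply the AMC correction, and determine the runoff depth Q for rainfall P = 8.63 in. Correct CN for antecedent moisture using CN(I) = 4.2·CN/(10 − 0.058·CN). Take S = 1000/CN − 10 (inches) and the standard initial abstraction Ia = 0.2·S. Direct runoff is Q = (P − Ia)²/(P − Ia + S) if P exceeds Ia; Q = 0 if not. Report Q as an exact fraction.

NRCS table: paved parking, roofs, soil group D → CN(II) = 98
CN(I) from CN(II)=98: (4.2·98)/(10 − 0.058·98) = 102900/1079 ≈ 95.366
Max retention: S = 1000/(102900/1079) − 10 = 500/1029 in (≈ 0.486 in)
Ia = 0.2·(500/1029) = 100/1029 in ≈ 0.097 in
Excess rainfall: 8.630 − 0.097 = 8.533 in; P > Ia so Q > 0
Q = (878027/102900)²/((878027/102900) + 500/1029) = (770931412729/10588410000)/(928027/102900) = 770931412729/95493978300 in ≈ 8.073 in

Q = 770931412729/95493978300 in ≈ 8.073 in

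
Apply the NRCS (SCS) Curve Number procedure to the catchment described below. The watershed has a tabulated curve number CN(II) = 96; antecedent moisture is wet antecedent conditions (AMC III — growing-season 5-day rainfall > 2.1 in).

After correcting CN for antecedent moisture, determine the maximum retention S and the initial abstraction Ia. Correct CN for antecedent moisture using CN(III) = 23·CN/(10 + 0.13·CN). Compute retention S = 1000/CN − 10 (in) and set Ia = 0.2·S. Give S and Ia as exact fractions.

S = 25/138 in ≈ 0.181 in; Ia = 5/138 in ≈ 0.036 in

Adjust CN=96 to AMC III: 23·96/(10 + 0.13·96) → 2208 ÷ (562/25) = 27600/281 ≈ 98.221
Max retention: S = 1000/(27600/281) − 10 = 25/138 in (≈ 0.181 in)
Ia = 0.2·(25/138) = 5/138 in ≈ 0.036 in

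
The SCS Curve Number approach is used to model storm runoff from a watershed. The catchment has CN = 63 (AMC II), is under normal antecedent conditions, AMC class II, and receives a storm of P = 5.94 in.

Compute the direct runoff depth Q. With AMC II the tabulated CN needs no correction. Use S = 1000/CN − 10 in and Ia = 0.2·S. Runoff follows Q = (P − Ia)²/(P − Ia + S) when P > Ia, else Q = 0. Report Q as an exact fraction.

AMC II — tabulated CN = 63 applies directly.
S = 1000/63 − 10 = 370/63 in ≈ 5.873 in
Ia = 0.2S: 0.2·5.873 = 1.175 in (exactly 74/63)
P − Ia = 5.940 − 1.175 = 15011/3150 ≈ 4.765 in (> 0, runoff occurs)
Runoff Q = (P−Ia)²/(P−Ia+S) = (4.765)²/(4.765+5.873) = 225330121/105559650 ≈ 2.135 in

Q = 225330121/105559650 in ≈ 2.135 in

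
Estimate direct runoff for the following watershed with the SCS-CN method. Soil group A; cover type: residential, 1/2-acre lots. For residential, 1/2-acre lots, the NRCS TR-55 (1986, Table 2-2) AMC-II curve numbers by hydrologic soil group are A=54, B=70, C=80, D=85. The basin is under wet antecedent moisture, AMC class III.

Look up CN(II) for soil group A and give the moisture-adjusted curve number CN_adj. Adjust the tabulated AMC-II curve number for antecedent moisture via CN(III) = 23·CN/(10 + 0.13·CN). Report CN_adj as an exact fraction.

CN_adj = 2700/37 ≈ 72.973

NRCS table: residential, 1/2-acre lots, soil group A → CN(II) = 54
Adjust CN=54 to AMC III: 23·54/(10 + 0.13·54) → 1242 ÷ (851/50) = 2700/37 ≈ 72.973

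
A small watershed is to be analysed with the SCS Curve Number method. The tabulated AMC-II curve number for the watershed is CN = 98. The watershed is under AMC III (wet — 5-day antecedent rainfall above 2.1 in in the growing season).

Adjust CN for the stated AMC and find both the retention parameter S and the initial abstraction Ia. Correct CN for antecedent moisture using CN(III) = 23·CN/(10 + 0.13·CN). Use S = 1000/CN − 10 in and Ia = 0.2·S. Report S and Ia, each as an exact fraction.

Wet (AMC III): CN(III) = 23·98/(10 + 0.13·98) = 2254/(1137/50) = 112700/1137 ≈ 99.120
S = 1000/(112700/1137) − 10 = 100/1127 in ≈ 0.089 in
Initial abstraction Ia = S/5 = (100/1127)/5 = 20/1127 ≈ 0.018 in

S = 100/1127 in ≈ 0.089 in; Ia = 20/1127 in ≈ 0.018 in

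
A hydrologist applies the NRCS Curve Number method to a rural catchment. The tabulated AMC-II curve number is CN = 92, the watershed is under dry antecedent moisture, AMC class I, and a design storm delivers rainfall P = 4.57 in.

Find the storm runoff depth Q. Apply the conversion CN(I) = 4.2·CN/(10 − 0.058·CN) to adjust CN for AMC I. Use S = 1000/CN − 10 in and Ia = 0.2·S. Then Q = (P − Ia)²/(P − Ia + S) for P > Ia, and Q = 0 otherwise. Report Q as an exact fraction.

Q = 40292934361/14525307300 in ≈ 2.774 in

Adjust CN=92 to AMC I: 4.2·92/(10 − 0.058·92) → (1932/5) ÷ (583/125) = 48300/583 ≈ 82.847
Retention S: 1000/CN − 10 with CN=82.847 → S = 1000/483 ≈ 2.070 in
Initial abstraction Ia = S/5 = (1000/483)/5 = 200/483 ≈ 0.414 in
Since P=4.570 > Ia=0.414: effective rainfall P−Ia = 200731/48300 in
Runoff Q = (P−Ia)²/(P−Ia+S) = (4.156)²/(4.156+2.070) = 40292934361/14525307300 ≈ 2.774 in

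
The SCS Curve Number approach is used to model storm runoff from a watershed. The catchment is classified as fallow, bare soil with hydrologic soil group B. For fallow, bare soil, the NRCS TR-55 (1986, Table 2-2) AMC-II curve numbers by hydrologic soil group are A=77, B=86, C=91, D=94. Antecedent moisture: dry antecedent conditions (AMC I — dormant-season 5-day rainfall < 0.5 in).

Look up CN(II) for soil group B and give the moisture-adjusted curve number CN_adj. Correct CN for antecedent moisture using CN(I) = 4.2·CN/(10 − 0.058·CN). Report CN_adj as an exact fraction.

CN_adj = 12900/179 ≈ 72.067

NRCS table: fallow, bare soil, soil group B → CN(II) = 86
Adjust CN=86 to AMC I: 4.2·86/(10 − 0.058·86) → (1806/5) ÷ (1253/250) = 12900/179 ≈ 72.067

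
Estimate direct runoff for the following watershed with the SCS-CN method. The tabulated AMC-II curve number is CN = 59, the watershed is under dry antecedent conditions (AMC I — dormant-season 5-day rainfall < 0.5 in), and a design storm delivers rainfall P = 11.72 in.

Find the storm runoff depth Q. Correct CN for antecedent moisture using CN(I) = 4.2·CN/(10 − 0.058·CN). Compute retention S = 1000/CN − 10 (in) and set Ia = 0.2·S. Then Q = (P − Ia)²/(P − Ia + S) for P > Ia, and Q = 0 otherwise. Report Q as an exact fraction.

CN(I) from CN(II)=59: (4.2·59)/(10 − 0.058·59) = 123900/3289 ≈ 37.671
Max retention: S = 1000/(123900/3289) − 10 = 20500/1239 in (≈ 16.546 in)
Ia = 0.2S: 0.2·16.546 = 3.309 in (exactly 4100/1239)
Since P=11.720 > Ia=3.309: effective rainfall P−Ia = 260527/30975 in
Runoff Q = (P−Ia)²/(P−Ia+S) = (8.411)²/(8.411+16.546) = 67874317729/23944511325 ≈ 2.835 in

Q = 67874317729/23944511325 in ≈ 2.835 in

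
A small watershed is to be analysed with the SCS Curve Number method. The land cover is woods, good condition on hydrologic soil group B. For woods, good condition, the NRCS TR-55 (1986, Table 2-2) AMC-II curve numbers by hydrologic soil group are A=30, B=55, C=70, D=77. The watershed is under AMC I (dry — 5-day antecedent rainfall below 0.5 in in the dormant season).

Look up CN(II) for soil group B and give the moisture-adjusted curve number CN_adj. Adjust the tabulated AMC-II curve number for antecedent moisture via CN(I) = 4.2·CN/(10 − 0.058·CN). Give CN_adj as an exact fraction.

CN_adj = 7700/227 ≈ 33.921

NRCS table: woods, good condition, soil group B → CN(II) = 55
CN(I) from CN(II)=55: (4.2·55)/(10 − 0.058·55) = 7700/227 ≈ 33.921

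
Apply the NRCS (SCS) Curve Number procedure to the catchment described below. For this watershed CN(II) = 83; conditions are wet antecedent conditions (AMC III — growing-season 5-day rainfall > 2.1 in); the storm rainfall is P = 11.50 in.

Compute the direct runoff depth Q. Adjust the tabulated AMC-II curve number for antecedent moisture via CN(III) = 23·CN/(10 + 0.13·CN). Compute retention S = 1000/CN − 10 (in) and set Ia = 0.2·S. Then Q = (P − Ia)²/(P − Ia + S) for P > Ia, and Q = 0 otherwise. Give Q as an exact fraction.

Q = 1868573529/178021886 in ≈ 10.496 in

Wet (AMC III): CN(III) = 23·83/(10 + 0.13·83) = 1909/(2079/100) = 190900/2079 ≈ 91.823
Max retention: S = 1000/(190900/2079) − 10 = 1700/1909 in (≈ 0.891 in)
Initial abstraction Ia = S/5 = (1700/1909)/5 = 340/1909 ≈ 0.178 in
Excess rainfall: 11.500 − 0.178 = 11.322 in; P > Ia so Q > 0
Q = (43227/3818)²/((43227/3818) + 1700/1909) = (1868573529/14577124)/(46627/3818) = 1868573529/178021886 in ≈ 10.496 in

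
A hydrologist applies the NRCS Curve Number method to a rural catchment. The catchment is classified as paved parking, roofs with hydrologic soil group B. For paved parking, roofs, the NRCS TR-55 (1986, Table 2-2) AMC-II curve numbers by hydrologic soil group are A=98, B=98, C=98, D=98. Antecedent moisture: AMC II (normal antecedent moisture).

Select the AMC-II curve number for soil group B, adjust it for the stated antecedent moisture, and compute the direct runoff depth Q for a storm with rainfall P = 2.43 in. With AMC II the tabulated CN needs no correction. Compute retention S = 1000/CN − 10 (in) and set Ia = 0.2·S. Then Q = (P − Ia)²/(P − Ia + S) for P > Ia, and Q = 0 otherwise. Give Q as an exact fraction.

Q = 137053849/62264300 in ≈ 2.201 in

NRCS table: paved parking, roofs, soil group B → CN(II) = 98
CN(II) = 98; AMC II needs no correction.
Retention S: 1000/CN − 10 with CN=98.000 → S = 10/49 ≈ 0.204 in
Initial abstraction Ia = S/5 = (10/49)/5 = 2/49 ≈ 0.041 in
Since P=2.430 > Ia=0.041: effective rainfall P−Ia = 11707/4900 in
Q: (11707/4900)² ÷ (12707/4900) = 137053849/62264300 in (≈ 2.201 in)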